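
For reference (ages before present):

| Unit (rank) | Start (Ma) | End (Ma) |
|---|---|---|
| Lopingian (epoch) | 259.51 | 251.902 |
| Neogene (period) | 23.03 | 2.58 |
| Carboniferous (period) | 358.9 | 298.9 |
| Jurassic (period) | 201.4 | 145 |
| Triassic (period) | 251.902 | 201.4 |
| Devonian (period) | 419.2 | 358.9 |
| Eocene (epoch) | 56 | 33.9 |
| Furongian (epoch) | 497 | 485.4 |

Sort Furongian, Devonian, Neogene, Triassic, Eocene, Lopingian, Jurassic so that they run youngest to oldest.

The oldest of these is Furongian (starts 497 Ma) and the youngest is Neogene (ends 2.58 Ma).
In between, by decreasing start age: Devonian (419.2), Lopingian (259.51), Triassic (251.902), Jurassic (201.4), Eocene (56).
Listing youngest first means reversing that sequence.

Neogene → Eocene → Jurassic → Triassic → Lopingian → Devonian → Furongian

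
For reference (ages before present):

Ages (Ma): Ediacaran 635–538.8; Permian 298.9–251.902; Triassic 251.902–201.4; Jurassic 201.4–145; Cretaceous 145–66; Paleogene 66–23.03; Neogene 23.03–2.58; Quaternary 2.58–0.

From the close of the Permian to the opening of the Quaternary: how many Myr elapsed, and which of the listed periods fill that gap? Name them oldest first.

249.322 million years; Triassic, Jurassic, Cretaceous, Paleogene, Neogene

The Permian closes at 251.902 Ma and the Quaternary opens at 2.58 Ma, so the interval is 251.902 − 2.58 = 249.322 Myr.
A period fits inside if it starts at or after 251.902 Ma and ends at or before 2.58 Ma; oldest first that gives Triassic, Jurassic, Cretaceous, Paleogene, Neogene.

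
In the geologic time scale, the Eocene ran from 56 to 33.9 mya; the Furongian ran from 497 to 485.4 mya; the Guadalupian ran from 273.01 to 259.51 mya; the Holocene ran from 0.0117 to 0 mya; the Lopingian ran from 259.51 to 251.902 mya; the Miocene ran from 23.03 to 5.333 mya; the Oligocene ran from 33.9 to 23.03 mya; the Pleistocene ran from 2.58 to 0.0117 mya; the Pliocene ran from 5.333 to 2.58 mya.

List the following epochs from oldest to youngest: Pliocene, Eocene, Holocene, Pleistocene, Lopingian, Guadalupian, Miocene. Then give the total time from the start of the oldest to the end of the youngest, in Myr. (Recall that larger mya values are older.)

From the excerpt: Pliocene 5.333–2.58; Eocene 56–33.9; Holocene 0.0117–0; Pleistocene 2.58–0.0117; Lopingian 259.51–251.902; Guadalupian 273.01–259.51; Miocene 23.03–5.333 (Ma).
Larger Ma is earlier, so the oldest is Guadalupian and the youngest is Holocene; oldest to youngest: Guadalupian, Lopingian, Eocene, Miocene, Pliocene, Pleistocene, Holocene.
Oldest start 273.01 minus youngest end 0 gives 273.01 Myr overall.

Guadalupian → Lopingian → Eocene → Miocene → Pliocene → Pleistocene → Holocene; total span 273.01 Myr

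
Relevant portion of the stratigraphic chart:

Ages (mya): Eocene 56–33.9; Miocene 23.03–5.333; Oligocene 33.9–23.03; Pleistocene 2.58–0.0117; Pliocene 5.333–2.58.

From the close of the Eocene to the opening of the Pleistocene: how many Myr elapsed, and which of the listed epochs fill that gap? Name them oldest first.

31.32 million years; Oligocene, Miocene, Pliocene

The Eocene closes at 33.9 Ma and the Pleistocene opens at 2.58 Ma, so the interval is 33.9 − 2.58 = 31.32 Myr.
An epoch fits inside if it starts at or after 33.9 Ma and ends at or before 2.58 Ma; oldest first that gives Oligocene, Miocene, Pliocene.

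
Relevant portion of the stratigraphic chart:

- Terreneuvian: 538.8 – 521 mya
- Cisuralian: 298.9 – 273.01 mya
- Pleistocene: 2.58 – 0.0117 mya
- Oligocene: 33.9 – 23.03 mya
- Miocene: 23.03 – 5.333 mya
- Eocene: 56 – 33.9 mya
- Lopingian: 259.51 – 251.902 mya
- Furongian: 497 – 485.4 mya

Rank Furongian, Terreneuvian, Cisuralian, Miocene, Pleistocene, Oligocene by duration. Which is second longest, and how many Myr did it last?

Durations: Furongian 11.6; Terreneuvian 17.8; Cisuralian 25.89; Miocene 17.697; Pleistocene 2.5683; Oligocene 10.87 Myr.
Sorted longest-first: Cisuralian (25.89), Terreneuvian (17.8), Miocene (17.697), Furongian (11.6), Oligocene (10.87), Pleistocene (2.5683).
The second longest is Terreneuvian at 17.8 Myr.

Terreneuvian, 17.8 million years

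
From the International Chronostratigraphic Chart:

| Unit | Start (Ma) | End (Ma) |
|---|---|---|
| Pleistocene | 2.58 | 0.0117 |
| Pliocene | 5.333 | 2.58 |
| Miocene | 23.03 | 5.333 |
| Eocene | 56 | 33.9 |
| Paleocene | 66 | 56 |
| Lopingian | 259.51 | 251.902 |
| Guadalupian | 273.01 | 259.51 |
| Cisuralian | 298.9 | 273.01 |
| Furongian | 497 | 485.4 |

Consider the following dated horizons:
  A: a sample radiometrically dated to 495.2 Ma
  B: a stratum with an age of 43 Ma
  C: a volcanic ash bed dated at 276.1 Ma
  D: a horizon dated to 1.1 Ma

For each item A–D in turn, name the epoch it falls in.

Match each age against the start–end ranges in the excerpt: A = 495.2 Ma → Furongian (497–485.4); B = 43 Ma → Eocene (56–33.9); C = 276.1 Ma → Cisuralian (298.9–273.01); D = 1.1 Ma → Pleistocene (2.58–0.0117).

A — Furongian; B — Eocene; C — Cisuralian; D — Pleistocene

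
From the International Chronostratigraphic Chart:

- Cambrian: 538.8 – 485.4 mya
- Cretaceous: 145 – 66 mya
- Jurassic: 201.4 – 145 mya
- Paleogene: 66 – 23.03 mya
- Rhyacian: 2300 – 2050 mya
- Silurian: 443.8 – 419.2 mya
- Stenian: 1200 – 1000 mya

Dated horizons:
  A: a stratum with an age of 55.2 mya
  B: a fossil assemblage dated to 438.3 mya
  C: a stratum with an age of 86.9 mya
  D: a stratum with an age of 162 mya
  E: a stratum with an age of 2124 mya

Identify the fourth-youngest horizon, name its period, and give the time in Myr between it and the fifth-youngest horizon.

Sorted youngest-first by Ma: A (55.2), C (86.9), D (162), B (438.3), E (2124).
The fourth youngest is B at 438.3 Ma, which lies in 443.8–419.2 Ma: the Silurian.
The fifth youngest is E at 2124 Ma; separation = |438.3 − 2124| = 1685.7 Myr.

B, in the Silurian; 1685.7 million years to E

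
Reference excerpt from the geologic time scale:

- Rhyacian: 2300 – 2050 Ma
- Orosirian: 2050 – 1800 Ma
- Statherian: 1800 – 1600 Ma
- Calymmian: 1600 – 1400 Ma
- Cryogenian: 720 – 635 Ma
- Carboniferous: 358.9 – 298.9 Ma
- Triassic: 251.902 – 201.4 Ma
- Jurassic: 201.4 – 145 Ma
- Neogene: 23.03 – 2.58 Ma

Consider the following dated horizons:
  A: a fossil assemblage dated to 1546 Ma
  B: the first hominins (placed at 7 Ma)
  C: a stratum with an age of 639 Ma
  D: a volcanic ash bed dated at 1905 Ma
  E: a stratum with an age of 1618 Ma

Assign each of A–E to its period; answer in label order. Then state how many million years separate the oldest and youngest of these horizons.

A — Calymmian; B — Neogene; C — Cryogenian; D — Orosirian; E — Statherian; span 1898 million years

Match each age against the start–end ranges in the excerpt: A = 1546 Ma → Calymmian (1600–1400); B = 7 Ma → Neogene (23.03–2.58); C = 639 Ma → Cryogenian (720–635); D = 1905 Ma → Orosirian (2050–1800); E = 1618 Ma → Statherian (1800–1600).
The largest age is 1905 Ma and the smallest is 7 Ma; their difference is 1898 Myr.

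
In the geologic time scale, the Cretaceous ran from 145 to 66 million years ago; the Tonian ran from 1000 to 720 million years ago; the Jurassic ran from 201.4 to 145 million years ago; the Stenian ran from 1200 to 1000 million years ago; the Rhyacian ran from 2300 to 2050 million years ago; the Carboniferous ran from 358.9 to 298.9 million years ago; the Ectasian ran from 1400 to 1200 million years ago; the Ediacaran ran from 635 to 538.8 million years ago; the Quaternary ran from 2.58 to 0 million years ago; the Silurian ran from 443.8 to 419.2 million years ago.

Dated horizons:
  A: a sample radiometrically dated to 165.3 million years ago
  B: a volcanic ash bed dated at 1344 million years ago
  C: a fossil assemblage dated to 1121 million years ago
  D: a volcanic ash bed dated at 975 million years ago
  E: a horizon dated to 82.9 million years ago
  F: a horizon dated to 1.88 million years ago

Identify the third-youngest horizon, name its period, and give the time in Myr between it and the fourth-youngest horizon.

Sorted youngest-first by Ma: F (1.88), E (82.9), A (165.3), D (975), C (1121), B (1344).
The third youngest is A at 165.3 Ma, which lies in 201.4–145 Ma: the Jurassic.
The fourth youngest is D at 975 Ma; separation = |165.3 − 975| = 809.7 Myr.

A, in the Jurassic; 809.7 million years to D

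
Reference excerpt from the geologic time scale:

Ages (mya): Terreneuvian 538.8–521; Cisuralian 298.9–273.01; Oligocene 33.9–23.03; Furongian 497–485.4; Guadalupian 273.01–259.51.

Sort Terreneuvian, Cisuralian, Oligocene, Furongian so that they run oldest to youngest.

Terreneuvian, Furongian, Cisuralian, Oligocene

Sorting by start age (descending Ma, since larger Ma = older): Terreneuvian began 538.8, Furongian began 497, Cisuralian began 298.9, Oligocene began 33.9.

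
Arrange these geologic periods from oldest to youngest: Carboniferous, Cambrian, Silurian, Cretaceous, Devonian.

Cambrian, Silurian, Devonian, Carboniferous, Cretaceous

Group by era (each group listed oldest first) — Paleozoic: Cambrian, Silurian, Devonian, Carboniferous; Mesozoic: Cretaceous. The eras run Paleozoic → Mesozoic → Cenozoic. Concatenating the groups in that era order gives oldest to youngest directly.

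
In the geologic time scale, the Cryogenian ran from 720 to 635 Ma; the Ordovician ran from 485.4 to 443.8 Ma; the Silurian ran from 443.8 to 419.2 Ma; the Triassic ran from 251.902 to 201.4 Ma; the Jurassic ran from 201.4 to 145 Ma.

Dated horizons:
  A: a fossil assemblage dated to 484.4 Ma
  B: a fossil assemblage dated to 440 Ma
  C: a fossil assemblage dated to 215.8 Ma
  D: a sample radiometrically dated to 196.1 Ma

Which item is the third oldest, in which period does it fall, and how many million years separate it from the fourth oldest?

Sorted oldest-first by Ma: A (484.4), B (440), C (215.8), D (196.1).
The third oldest is C at 215.8 Ma, which lies in 251.902–201.4 Ma: the Triassic.
The fourth oldest is D at 196.1 Ma; separation = |215.8 − 196.1| = 19.7 Myr.

C, in the Triassic; 19.7 million years to D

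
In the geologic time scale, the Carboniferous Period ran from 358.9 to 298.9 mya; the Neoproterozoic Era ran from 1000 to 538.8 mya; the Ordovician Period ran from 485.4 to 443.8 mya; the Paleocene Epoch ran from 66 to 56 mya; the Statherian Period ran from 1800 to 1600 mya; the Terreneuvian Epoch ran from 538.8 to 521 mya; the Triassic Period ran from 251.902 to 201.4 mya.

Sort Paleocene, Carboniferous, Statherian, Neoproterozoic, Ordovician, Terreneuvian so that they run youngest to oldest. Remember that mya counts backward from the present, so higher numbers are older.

The oldest of these is Statherian (starts 1800 Ma) and the youngest is Paleocene (ends 56 Ma).
In between, by decreasing start age: Neoproterozoic (1000), Terreneuvian (538.8), Ordovician (485.4), Carboniferous (358.9).
Listing youngest first means reversing that sequence.

Paleocene → Carboniferous → Ordovician → Terreneuvian → Neoproterozoic → Statherian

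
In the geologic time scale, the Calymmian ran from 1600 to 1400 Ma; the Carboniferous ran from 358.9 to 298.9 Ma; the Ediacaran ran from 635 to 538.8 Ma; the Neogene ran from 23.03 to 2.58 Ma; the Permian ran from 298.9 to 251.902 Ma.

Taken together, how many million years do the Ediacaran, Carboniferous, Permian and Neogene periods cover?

Each duration: Ediacaran = 96.2; Carboniferous = 60; Permian = 46.998; Neogene = 20.45.
Sum: 96.2 + 60 + 46.998 + 20.45 = 223.648 Myr.

223.648 million years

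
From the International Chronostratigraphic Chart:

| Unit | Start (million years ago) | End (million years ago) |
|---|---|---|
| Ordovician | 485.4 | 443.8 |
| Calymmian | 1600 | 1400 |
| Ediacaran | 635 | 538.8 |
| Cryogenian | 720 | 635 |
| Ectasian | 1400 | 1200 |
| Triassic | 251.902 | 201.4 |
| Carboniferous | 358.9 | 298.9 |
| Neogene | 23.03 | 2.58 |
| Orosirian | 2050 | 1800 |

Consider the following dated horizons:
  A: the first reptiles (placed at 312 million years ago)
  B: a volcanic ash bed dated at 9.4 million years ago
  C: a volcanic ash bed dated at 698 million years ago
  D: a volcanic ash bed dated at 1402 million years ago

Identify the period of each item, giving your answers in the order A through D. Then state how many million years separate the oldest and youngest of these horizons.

A — Carboniferous; B — Neogene; C — Cryogenian; D — Calymmian; span 1392.6 million years

A: 312 Ma lies in 358.9–298.9 Ma, so Carboniferous.
B: 9.4 Ma lies in 23.03–2.58 Ma, so Neogene.
C: 698 Ma lies in 720–635 Ma, so Cryogenian.
D: 1402 Ma lies in 1600–1400 Ma, so Calymmian.
Oldest = 1402 Ma, youngest = 9.4 Ma → span 1392.6 Myr.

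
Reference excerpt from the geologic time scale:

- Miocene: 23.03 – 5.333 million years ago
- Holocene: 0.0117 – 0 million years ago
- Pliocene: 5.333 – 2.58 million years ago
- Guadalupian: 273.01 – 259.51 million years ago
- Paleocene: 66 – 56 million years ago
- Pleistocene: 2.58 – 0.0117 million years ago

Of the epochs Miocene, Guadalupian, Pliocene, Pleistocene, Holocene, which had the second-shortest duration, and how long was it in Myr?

Pleistocene, 2.5683 million years

Durations: Miocene 17.697; Guadalupian 13.5; Pliocene 2.753; Pleistocene 2.5683; Holocene 0.0117 Myr.
Sorted shortest-first: Holocene (0.0117), Pleistocene (2.5683), Pliocene (2.753), Guadalupian (13.5), Miocene (17.697).
The second shortest is Pleistocene at 2.5683 Myr.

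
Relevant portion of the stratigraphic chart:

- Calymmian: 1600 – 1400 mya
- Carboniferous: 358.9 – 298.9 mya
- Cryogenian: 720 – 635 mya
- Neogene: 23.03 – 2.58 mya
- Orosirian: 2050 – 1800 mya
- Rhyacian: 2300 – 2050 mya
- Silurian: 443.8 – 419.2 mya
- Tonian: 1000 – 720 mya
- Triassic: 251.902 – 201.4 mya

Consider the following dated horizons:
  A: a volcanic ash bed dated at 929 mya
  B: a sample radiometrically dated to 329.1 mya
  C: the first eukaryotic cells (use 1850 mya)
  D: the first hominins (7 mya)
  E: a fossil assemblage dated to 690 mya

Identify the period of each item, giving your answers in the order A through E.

A: 929 Ma lies in 1000–720 Ma, so Tonian.
B: 329.1 Ma lies in 358.9–298.9 Ma, so Carboniferous.
C: 1850 Ma lies in 2050–1800 Ma, so Orosirian.
D: 7 Ma lies in 23.03–2.58 Ma, so Neogene.
E: 690 Ma lies in 720–635 Ma, so Cryogenian.

A — Tonian; B — Carboniferous; C — Orosirian; D — Neogene; E — Cryogenian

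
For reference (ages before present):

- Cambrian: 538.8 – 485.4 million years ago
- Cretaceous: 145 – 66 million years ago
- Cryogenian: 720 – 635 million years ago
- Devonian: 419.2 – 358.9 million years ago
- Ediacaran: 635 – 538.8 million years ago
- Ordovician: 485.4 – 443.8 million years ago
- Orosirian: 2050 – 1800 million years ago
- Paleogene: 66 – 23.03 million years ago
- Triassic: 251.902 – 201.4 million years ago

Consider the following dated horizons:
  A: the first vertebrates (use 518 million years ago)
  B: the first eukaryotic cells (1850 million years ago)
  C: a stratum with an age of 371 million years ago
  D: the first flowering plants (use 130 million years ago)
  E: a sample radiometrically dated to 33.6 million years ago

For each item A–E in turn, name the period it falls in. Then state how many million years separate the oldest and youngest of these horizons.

Match each age against the start–end ranges in the excerpt: A = 518 Ma → Cambrian (538.8–485.4); B = 1850 Ma → Orosirian (2050–1800); C = 371 Ma → Devonian (419.2–358.9); D = 130 Ma → Cretaceous (145–66); E = 33.6 Ma → Paleogene (66–23.03).
The largest age is 1850 Ma and the smallest is 33.6 Ma; their difference is 1816.4 Myr.

A — Cambrian; B — Orosirian; C — Devonian; D — Cretaceous; E — Paleogene; span 1816.4 million years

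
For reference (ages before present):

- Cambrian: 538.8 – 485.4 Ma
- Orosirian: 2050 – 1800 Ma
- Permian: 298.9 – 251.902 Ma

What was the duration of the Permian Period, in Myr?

298.9 − 251.902 = 46.998 million years.

46.998 million years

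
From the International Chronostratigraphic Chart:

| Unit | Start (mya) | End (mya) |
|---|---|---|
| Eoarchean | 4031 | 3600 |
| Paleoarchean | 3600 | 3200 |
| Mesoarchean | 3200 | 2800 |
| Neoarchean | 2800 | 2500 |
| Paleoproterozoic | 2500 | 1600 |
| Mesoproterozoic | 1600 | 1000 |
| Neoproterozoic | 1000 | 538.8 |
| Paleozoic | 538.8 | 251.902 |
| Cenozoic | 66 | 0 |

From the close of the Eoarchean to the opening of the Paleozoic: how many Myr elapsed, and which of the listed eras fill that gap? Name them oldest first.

3061.2 million years; Paleoarchean, Mesoarchean, Neoarchean, Paleoproterozoic, Mesoproterozoic, Neoproterozoic

End of Eoarchean = 3600 Ma; start of Paleozoic = 538.8 Ma.
Gap = 3600 − 538.8 = 3061.2 Myr.
Eras wholly inside 3600–538.8 Ma: Paleoarchean (3600–3200), Mesoarchean (3200–2800), Neoarchean (2800–2500), Paleoproterozoic (2500–1600), Mesoproterozoic (1600–1000), Neoproterozoic (1000–538.8).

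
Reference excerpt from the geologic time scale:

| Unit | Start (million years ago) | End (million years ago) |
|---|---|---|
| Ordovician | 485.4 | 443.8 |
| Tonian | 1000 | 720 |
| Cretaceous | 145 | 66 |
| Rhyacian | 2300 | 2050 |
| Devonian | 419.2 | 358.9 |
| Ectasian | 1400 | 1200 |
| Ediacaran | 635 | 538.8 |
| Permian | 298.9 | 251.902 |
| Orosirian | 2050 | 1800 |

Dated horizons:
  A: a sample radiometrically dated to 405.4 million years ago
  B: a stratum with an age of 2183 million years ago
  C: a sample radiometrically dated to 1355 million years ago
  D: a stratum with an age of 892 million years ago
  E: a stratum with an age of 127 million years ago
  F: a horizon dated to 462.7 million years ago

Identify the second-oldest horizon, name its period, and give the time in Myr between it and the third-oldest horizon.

C, in the Ectasian; 463 million years to D

Larger Ma means older, so oldest first: B 2183 > C 1355 > D 892 > F 462.7 > A 405.4 > E 127.
Counting 2 along gives C (1355 Ma); the excerpt puts that inside the Ectasian, 1400–1200 Ma.
Next in line is D (892 Ma), and 1355 − 892 = 463 Myr.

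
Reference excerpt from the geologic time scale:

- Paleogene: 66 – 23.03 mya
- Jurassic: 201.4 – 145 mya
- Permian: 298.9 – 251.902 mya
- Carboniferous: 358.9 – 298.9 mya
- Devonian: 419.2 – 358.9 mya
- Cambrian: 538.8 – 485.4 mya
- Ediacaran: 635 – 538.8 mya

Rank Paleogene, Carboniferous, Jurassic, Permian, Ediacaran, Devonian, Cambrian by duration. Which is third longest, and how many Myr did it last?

Carboniferous, 60 million years

Durations: Paleogene 42.97; Carboniferous 60; Jurassic 56.4; Permian 46.998; Ediacaran 96.2; Devonian 60.3; Cambrian 53.4 Myr.
Sorted longest-first: Ediacaran (96.2), Devonian (60.3), Carboniferous (60), Jurassic (56.4), Cambrian (53.4), Permian (46.998), Paleogene (42.97).
The third longest is Carboniferous at 60 Myr.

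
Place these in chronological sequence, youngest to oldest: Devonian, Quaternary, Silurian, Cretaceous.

Quaternary, Cretaceous, Devonian, Silurian

Era membership (oldest first within each) — Paleozoic: Silurian, Devonian; Mesozoic: Cretaceous; Cenozoic: Quaternary. Paleozoic precedes Mesozoic, which precedes Cenozoic. Concatenating the groups in that era order and then reversing gives youngest to oldest.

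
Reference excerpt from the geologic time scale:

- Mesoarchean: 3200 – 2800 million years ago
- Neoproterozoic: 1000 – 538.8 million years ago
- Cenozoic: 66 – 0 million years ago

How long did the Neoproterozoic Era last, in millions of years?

1000 − 538.8 = 461.2 million years.

461.2 million years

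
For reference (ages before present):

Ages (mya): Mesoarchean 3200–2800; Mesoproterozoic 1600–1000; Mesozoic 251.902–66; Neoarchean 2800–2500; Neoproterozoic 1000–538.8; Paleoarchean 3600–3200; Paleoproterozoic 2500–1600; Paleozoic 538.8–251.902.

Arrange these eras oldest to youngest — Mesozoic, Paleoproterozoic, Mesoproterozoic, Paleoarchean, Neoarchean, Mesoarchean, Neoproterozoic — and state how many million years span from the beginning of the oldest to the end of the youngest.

Paleoarchean → Mesoarchean → Neoarchean → Paleoproterozoic → Mesoproterozoic → Neoproterozoic → Mesozoic; total span 3534 Myr

Start ages (Ma): Paleoarchean 3600, Mesoarchean 3200, Neoarchean 2800, Paleoproterozoic 2500, Mesoproterozoic 1600, Neoproterozoic 1000, Mesozoic 251.902.
Ordered oldest to youngest: Paleoarchean, Mesoarchean, Neoarchean, Paleoproterozoic, Mesoproterozoic, Neoproterozoic, Mesozoic.
Span = 3600 − 66 = 3534 Myr.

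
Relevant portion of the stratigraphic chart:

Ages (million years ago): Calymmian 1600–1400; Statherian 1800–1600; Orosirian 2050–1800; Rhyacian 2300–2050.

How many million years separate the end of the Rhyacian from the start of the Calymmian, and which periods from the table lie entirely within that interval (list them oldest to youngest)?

450 million years; Orosirian, Statherian

End of Rhyacian = 2050 Ma; start of Calymmian = 1600 Ma.
Gap = 2050 − 1600 = 450 Myr.
Periods wholly inside 2050–1600 Ma: Orosirian (2050–1800), Statherian (1800–1600).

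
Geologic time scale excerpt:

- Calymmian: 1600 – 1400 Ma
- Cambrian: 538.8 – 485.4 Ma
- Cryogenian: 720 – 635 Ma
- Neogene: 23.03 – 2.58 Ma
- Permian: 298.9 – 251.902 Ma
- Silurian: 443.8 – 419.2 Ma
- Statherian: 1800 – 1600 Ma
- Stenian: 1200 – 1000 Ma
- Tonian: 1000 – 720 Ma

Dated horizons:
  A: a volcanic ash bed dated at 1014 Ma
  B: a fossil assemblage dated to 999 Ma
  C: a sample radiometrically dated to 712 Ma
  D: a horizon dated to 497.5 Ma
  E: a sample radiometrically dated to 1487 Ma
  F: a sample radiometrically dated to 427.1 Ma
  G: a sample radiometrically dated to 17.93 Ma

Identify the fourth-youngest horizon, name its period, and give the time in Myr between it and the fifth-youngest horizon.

C, in the Cryogenian; 287 million years to B

Sorted youngest-first by Ma: G (17.93), F (427.1), D (497.5), C (712), B (999), A (1014), E (1487).
The fourth youngest is C at 712 Ma, which lies in 720–635 Ma: the Cryogenian.
The fifth youngest is B at 999 Ma; separation = |712 − 999| = 287 Myr.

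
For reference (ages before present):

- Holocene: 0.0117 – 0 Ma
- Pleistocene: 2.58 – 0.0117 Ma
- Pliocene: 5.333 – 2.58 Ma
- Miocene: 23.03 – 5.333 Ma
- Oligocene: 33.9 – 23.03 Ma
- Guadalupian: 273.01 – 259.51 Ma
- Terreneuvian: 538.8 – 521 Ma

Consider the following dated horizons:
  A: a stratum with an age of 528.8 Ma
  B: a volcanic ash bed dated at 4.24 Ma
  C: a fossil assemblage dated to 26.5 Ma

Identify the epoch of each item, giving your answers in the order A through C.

A: 528.8 Ma lies in 538.8–521 Ma, so Terreneuvian.
B: 4.24 Ma lies in 5.333–2.58 Ma, so Pliocene.
C: 26.5 Ma lies in 33.9–23.03 Ma, so Oligocene.

A — Terreneuvian; B — Pliocene; C — Oligocene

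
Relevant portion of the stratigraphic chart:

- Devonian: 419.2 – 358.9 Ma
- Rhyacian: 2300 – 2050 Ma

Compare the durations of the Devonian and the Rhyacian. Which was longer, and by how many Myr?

Devonian: 419.2 − 358.9 = 60.3 Myr.
Rhyacian: 2300 − 2050 = 250 Myr.
Difference: 250 − 60.3 = 189.7 Myr, so the Rhyacian was longer.

Rhyacian, by 189.7 million years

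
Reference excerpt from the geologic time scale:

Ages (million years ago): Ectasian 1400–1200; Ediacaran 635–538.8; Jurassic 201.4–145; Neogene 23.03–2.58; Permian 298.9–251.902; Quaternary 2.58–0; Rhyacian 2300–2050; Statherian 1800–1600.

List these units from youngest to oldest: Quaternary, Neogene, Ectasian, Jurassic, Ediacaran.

Sorting by start age (ascending Ma, since larger Ma = older): Quaternary start 2.58, Neogene start 23.03, Jurassic start 201.4, Ediacaran start 635, Ectasian start 1400.

Quaternary, Neogene, Jurassic, Ediacaran, Ectasian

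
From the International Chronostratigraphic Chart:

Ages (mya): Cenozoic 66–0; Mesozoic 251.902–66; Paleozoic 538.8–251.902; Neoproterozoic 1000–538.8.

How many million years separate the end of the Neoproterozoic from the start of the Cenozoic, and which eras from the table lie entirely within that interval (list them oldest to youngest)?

472.8 million years; Paleozoic, Mesozoic

End of Neoproterozoic = 538.8 Ma; start of Cenozoic = 66 Ma.
Gap = 538.8 − 66 = 472.8 Myr.
Eras wholly inside 538.8–66 Ma: Paleozoic (538.8–251.902), Mesozoic (251.902–66).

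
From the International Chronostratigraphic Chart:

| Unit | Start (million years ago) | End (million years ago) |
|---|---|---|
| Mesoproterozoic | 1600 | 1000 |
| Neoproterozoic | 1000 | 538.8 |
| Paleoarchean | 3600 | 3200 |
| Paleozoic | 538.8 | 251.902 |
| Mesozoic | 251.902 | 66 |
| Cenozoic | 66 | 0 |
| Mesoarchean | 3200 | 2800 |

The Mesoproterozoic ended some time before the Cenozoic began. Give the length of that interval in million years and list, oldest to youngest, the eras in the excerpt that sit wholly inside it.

934 million years; Neoproterozoic, Paleozoic, Mesozoic

End of Mesoproterozoic = 1000 Ma; start of Cenozoic = 66 Ma.
Gap = 1000 − 66 = 934 Myr.
Eras wholly inside 1000–66 Ma: Neoproterozoic (1000–538.8), Paleozoic (538.8–251.902), Mesozoic (251.902–66).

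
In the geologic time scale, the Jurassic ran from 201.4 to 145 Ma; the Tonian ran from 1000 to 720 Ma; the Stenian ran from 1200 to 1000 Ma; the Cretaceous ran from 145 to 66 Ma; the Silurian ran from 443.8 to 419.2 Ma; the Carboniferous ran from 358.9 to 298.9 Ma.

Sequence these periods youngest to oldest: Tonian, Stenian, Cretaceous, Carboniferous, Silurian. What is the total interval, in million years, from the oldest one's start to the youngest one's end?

Start ages (Ma): Stenian 1200, Tonian 1000, Silurian 443.8, Carboniferous 358.9, Cretaceous 145.
Ordered youngest to oldest: Cretaceous, Carboniferous, Silurian, Tonian, Stenian.
Span = 1200 − 66 = 1134 Myr.

Cretaceous → Carboniferous → Silurian → Tonian → Stenian; total span 1134 Myr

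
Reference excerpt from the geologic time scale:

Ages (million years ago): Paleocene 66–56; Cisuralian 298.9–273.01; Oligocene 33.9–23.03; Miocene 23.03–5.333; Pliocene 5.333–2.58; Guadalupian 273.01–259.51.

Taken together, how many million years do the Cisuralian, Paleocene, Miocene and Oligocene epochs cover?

Each duration: Cisuralian = 25.89; Paleocene = 10; Miocene = 17.697; Oligocene = 10.87.
Sum: 25.89 + 10 + 17.697 + 10.87 = 64.457 Myr.

64.457 million years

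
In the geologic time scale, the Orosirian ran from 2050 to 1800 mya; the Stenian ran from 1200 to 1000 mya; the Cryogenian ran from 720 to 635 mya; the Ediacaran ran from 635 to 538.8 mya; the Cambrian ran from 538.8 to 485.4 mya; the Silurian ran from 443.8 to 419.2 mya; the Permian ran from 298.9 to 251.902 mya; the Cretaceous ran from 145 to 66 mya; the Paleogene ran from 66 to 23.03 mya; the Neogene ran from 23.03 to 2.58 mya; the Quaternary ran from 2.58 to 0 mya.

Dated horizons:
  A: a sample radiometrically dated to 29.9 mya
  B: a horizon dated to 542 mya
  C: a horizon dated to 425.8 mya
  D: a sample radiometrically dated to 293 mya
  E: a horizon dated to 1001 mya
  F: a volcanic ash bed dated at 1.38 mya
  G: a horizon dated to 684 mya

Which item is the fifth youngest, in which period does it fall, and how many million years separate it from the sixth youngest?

Smaller Ma means younger, so youngest first: F 1.38 < A 29.9 < D 293 < C 425.8 < B 542 < G 684 < E 1001.
Counting 5 along gives B (542 Ma); the excerpt puts that inside the Ediacaran, 635–538.8 Ma.
Next in line is G (684 Ma), and 684 − 542 = 142 Myr.

B, in the Ediacaran; 142 million years to G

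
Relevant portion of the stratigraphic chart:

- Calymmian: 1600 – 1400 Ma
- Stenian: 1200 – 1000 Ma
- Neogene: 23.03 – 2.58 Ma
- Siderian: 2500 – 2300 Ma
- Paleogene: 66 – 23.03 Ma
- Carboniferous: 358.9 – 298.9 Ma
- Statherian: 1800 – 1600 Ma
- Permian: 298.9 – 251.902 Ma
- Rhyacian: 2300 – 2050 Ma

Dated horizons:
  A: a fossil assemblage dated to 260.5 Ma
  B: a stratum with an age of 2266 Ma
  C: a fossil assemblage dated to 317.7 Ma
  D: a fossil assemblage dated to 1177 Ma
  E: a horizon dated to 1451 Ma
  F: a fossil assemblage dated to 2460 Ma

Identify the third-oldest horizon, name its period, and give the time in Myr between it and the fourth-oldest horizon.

Larger Ma means older, so oldest first: F 2460 > B 2266 > E 1451 > D 1177 > C 317.7 > A 260.5.
Counting 3 along gives E (1451 Ma); the excerpt puts that inside the Calymmian, 1600–1400 Ma.
Next in line is D (1177 Ma), and 1451 − 1177 = 274 Myr.

E, in the Calymmian; 274 million years to D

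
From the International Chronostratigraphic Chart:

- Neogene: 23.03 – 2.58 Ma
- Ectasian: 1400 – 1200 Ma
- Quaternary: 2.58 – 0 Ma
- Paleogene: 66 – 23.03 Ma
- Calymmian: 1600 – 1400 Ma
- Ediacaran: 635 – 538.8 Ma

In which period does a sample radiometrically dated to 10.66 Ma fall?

Neogene

10.66 Ma lies between 23.03 and 2.58 Ma, so it falls in the Neogene.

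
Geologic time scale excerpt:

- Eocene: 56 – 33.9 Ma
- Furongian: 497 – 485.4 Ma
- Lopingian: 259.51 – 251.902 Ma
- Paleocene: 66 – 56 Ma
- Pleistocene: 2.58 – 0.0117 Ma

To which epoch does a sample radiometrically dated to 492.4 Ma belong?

492.4 Ma lies between 497 and 485.4 Ma, so it falls in the Furongian.

Furongian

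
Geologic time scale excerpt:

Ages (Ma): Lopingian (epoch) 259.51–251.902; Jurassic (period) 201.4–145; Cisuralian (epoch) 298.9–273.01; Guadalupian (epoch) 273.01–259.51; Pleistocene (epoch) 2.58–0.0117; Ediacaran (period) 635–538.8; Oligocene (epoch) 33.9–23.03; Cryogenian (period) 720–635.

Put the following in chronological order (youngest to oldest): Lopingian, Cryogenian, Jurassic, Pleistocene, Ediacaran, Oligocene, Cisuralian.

Pleistocene, Oligocene, Jurassic, Lopingian, Cisuralian, Ediacaran, Cryogenian

The oldest of these is Cryogenian (starts 720 Ma) and the youngest is Pleistocene (ends 0.0117 Ma).
In between, by decreasing start age: Ediacaran (635), Cisuralian (298.9), Lopingian (259.51), Jurassic (201.4), Oligocene (33.9).
Listing youngest first means reversing that sequence.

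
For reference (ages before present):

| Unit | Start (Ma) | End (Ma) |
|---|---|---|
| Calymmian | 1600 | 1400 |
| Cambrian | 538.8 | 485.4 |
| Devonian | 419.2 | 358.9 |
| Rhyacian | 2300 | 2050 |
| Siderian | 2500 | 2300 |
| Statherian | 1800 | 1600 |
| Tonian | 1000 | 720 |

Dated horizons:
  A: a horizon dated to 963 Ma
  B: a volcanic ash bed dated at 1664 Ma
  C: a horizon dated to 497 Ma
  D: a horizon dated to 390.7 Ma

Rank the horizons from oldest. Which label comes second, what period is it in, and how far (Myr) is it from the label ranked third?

Larger Ma means older, so oldest first: B 1664 > A 963 > C 497 > D 390.7.
Counting 2 along gives A (963 Ma); the excerpt puts that inside the Tonian, 1000–720 Ma.
Next in line is C (497 Ma), and 963 − 497 = 466 Myr.

A, in the Tonian; 466 million years to C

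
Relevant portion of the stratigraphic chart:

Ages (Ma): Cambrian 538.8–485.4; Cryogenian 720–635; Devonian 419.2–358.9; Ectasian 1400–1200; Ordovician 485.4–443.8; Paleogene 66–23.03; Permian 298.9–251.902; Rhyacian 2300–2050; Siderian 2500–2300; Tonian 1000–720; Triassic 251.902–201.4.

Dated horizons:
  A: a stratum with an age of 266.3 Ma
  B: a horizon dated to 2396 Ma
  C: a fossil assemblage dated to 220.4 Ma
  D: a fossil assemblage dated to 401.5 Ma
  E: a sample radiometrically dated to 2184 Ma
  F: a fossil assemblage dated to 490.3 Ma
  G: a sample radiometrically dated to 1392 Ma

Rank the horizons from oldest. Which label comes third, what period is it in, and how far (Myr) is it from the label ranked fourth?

Sorted oldest-first by Ma: B (2396), E (2184), G (1392), F (490.3), D (401.5), A (266.3), C (220.4).
The third oldest is G at 1392 Ma, which lies in 1400–1200 Ma: the Ectasian.
The fourth oldest is F at 490.3 Ma; separation = |1392 − 490.3| = 901.7 Myr.

G, in the Ectasian; 901.7 million years to F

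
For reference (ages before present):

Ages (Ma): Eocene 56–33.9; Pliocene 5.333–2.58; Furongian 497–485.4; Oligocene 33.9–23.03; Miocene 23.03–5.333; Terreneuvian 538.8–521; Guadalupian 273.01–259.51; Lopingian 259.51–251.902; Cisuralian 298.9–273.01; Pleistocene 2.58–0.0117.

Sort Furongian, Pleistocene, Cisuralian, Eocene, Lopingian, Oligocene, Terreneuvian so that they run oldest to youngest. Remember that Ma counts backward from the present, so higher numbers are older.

Terreneuvian, Furongian, Cisuralian, Lopingian, Eocene, Oligocene, Pleistocene

Sorting by start age (descending Ma, since larger Ma = older): Terreneuvian began 538.8, Furongian began 497, Cisuralian began 298.9, Lopingian began 259.51, Eocene began 56, Oligocene began 33.9, Pleistocene began 2.58.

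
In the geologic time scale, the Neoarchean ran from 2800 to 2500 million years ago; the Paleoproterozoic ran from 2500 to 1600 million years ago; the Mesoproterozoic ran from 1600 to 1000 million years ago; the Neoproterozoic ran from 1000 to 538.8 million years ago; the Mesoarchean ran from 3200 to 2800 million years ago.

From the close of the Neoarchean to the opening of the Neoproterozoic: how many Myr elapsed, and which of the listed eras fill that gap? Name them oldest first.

End of Neoarchean = 2500 Ma; start of Neoproterozoic = 1000 Ma.
Gap = 2500 − 1000 = 1500 Myr.
Eras wholly inside 2500–1000 Ma: Paleoproterozoic (2500–1600), Mesoproterozoic (1600–1000).

1500 million years; Paleoproterozoic, Mesoproterozoic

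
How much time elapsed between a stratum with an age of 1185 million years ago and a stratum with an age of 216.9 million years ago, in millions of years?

968.1 million years

1185 − 216.9 = 968.1 million years.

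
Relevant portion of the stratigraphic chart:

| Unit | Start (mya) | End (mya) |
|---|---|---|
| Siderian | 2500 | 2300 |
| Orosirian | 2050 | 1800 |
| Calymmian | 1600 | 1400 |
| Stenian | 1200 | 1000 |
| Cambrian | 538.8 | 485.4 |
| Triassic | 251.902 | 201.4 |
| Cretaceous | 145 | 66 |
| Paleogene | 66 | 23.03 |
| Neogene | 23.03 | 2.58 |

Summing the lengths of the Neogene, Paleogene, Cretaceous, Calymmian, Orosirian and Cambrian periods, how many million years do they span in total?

Each duration: Neogene = 20.45; Paleogene = 42.97; Cretaceous = 79; Calymmian = 200; Orosirian = 250; Cambrian = 53.4.
Sum: 20.45 + 42.97 + 79 + 200 + 250 + 53.4 = 645.82 Myr.

645.82 million years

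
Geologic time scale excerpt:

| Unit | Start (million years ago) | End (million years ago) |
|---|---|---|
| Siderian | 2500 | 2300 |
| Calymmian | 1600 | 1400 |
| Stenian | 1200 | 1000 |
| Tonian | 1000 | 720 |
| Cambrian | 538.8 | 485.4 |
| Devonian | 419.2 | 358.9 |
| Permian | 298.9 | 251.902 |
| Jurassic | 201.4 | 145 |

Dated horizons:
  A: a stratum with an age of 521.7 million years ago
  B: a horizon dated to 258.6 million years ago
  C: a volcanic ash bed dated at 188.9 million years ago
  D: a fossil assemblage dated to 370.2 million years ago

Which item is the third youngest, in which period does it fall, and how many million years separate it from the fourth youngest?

D, in the Devonian; 151.5 million years to A

Smaller Ma means younger, so youngest first: C 188.9 < B 258.6 < D 370.2 < A 521.7.
Counting 3 along gives D (370.2 Ma); the excerpt puts that inside the Devonian, 419.2–358.9 Ma.
Next in line is A (521.7 Ma), and 521.7 − 370.2 = 151.5 Myr.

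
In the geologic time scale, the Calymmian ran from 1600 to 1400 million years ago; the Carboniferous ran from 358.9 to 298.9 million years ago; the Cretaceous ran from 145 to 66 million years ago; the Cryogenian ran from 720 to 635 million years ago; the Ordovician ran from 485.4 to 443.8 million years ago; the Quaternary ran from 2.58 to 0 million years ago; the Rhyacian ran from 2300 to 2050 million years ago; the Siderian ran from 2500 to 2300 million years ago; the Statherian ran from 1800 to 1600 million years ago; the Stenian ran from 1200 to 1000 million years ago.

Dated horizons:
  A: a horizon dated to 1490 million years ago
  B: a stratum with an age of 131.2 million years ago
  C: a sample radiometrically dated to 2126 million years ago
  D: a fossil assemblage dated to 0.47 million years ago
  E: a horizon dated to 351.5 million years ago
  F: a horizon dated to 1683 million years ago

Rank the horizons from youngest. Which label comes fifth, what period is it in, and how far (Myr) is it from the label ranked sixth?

Sorted youngest-first by Ma: D (0.47), B (131.2), E (351.5), A (1490), F (1683), C (2126).
The fifth youngest is F at 1683 Ma, which lies in 1800–1600 Ma: the Statherian.
The sixth youngest is C at 2126 Ma; separation = |1683 − 2126| = 443 Myr.

F, in the Statherian; 443 million years to C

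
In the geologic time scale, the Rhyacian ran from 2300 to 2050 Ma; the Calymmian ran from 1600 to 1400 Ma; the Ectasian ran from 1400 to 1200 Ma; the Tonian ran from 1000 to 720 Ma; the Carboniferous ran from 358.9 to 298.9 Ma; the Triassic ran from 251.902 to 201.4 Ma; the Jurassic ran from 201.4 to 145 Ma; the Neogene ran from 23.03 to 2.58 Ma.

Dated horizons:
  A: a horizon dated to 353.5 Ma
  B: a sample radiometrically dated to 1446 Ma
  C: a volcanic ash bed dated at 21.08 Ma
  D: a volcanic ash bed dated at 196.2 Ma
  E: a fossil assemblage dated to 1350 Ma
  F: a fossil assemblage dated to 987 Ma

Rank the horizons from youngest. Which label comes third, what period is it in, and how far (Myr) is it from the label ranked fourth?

Smaller Ma means younger, so youngest first: C 21.08 < D 196.2 < A 353.5 < F 987 < E 1350 < B 1446.
Counting 3 along gives A (353.5 Ma); the excerpt puts that inside the Carboniferous, 358.9–298.9 Ma.
Next in line is F (987 Ma), and 987 − 353.5 = 633.5 Myr.

A, in the Carboniferous; 633.5 million years to F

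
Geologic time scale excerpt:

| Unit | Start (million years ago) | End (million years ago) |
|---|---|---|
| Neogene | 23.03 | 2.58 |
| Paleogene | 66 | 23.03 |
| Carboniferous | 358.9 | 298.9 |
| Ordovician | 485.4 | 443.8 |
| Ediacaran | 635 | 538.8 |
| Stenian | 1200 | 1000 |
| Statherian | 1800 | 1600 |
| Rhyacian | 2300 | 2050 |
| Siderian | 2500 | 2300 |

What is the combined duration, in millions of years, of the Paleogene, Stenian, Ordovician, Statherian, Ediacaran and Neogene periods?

601.22 million years

Duration is start − end for each: (66 − 23.03) + (1200 − 1000) + (485.4 − 443.8) + (1800 − 1600) + (635 − 538.8) + (23.03 − 2.58).
That is 42.97 + 200 + 41.6 + 200 + 96.2 + 20.45, which totals 601.22 million years.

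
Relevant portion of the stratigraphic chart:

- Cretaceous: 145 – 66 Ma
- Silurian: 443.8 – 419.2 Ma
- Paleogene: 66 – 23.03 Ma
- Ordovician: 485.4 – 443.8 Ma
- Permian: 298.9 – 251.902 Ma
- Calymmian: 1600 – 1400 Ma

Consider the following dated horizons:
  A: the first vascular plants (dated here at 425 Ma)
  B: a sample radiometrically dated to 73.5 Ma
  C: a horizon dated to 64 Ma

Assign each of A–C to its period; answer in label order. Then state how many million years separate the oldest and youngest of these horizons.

A: 425 Ma lies in 443.8–419.2 Ma, so Silurian.
B: 73.5 Ma lies in 145–66 Ma, so Cretaceous.
C: 64 Ma lies in 66–23.03 Ma, so Paleogene.
Oldest = 425 Ma, youngest = 64 Ma → span 361 Myr.

A — Silurian; B — Cretaceous; C — Paleogene; span 361 million years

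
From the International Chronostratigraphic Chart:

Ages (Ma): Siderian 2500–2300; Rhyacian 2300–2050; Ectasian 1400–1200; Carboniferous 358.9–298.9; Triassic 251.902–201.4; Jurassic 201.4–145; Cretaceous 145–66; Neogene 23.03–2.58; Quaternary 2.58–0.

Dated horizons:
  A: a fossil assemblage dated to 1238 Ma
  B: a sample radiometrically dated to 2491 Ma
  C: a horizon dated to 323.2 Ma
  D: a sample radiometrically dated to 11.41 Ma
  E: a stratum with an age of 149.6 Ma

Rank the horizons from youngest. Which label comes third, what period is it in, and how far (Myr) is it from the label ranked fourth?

C, in the Carboniferous; 914.8 million years to A

Smaller Ma means younger, so youngest first: D 11.41 < E 149.6 < C 323.2 < A 1238 < B 2491.
Counting 3 along gives C (323.2 Ma); the excerpt puts that inside the Carboniferous, 358.9–298.9 Ma.
Next in line is A (1238 Ma), and 1238 − 323.2 = 914.8 Myr.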